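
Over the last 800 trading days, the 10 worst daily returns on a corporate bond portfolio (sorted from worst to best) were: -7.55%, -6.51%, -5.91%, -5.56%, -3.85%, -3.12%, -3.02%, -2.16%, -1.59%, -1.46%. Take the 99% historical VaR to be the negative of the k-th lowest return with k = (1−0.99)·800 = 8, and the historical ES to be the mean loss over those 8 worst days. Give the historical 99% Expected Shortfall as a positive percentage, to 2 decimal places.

4.71%

The 8 worst returns sum to -37.68%.
ES = −(-37.68%) / 8 = 4.71%.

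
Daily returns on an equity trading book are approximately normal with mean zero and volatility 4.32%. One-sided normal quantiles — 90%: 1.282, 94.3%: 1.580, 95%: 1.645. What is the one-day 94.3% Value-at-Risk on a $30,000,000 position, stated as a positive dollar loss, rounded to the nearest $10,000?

VaR = z·σ = 1.580 × 4.32% = 6.826%.
On $30,000,000: 0.06826 × $30,000,000 = $2,047,800.

$2,050,000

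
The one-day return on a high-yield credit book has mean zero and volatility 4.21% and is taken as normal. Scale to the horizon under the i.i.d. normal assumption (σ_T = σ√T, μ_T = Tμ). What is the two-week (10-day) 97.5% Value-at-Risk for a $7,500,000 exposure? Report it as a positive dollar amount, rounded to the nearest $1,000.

At 97.5%, z = 1.960.
σ_{10d} = 4.21% × √10 = 13.313%.
VaR = 1.960 × 13.313% = 26.093%.
On $7,500,000: 0.26093 × $7,500,000 = $1,956,975.

$1,957,000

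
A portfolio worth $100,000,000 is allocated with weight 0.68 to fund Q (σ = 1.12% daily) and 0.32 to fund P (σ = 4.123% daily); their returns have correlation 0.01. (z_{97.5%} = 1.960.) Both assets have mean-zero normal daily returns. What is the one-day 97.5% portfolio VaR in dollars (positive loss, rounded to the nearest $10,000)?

σ_p² = 0.68²·1.12² + 0.32²·4.123² + 2·0.01·0.68·0.32·1.12·4.123 = 2.3408 (%²).
σ_p = √2.3408 = 1.530%.
VaR = 1.960 × 1.530% = 2.999%; on $100,000,000 that is $2,999,000.

$3,000,000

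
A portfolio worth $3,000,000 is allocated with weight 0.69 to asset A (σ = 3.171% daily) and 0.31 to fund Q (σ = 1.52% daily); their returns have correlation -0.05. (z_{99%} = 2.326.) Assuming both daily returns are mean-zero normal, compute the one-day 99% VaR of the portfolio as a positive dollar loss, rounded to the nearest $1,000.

σ_p² = 0.69²·3.171² + 0.31²·1.52² + 2·-0.05·0.69·0.31·3.171·1.52 = 4.9062 (%²).
σ_p = √4.9062 = 2.215%.
VaR = 2.326 × 2.215% = 5.152%; on $3,000,000 that is $154,560.

$155,000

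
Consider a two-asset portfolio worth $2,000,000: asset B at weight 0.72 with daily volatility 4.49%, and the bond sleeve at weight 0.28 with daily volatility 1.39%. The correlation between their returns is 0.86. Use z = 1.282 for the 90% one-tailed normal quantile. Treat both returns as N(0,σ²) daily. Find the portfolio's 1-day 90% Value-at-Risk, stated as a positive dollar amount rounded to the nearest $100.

$91,600

σ_p² = 0.72²·4.49² + 0.28²·1.39² + 2·0.86·0.72·0.28·4.49·1.39 = 12.7666 (%²).
σ_p = √12.7666 = 3.573%.
VaR = 1.282 × 3.573% = 4.581%; on $2,000,000 that is $91,620.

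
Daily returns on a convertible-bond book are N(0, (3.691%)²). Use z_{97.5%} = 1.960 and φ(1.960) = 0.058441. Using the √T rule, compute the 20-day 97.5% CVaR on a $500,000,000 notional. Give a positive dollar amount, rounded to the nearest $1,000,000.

$193,000,000

σ_{20d} = 3.691% × √20 = 16.507%.
ES multiplier = φ(z)/(1−α) = 0.058441/0.025 = 2.338.
ES = 16.507% × 2.338 = 38.593%; on $500,000,000: $192,965,000.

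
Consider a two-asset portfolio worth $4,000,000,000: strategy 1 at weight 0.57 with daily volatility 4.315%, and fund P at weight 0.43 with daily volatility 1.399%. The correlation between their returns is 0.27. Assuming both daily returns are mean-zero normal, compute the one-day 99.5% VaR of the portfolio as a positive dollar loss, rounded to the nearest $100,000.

σ_p² = 0.57²·4.315² + 0.43²·1.399² + 2·0.27·0.57·0.43·4.315·1.399 = 7.2103 (%²).
σ_p = √7.2103 = 2.685%.
At 99.5%, z = 2.576.
VaR = 2.576 × 2.685% = 6.917%; on $4,000,000,000 that is $276,680,000.

$276,700,000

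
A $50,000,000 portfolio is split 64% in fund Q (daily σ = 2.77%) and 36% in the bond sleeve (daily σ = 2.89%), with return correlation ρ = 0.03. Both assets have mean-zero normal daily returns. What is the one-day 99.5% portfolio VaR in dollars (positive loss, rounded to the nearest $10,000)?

$2,680,000

σ_p² = 0.64²·2.77² + 0.36²·2.89² + 2·0.03·0.64·0.36·2.77·2.89 = 4.3359 (%²).
σ_p = √4.3359 = 2.082%.
At 99.5%, z = 2.576.
VaR = 2.576 × 2.082% = 5.363%; on $50,000,000 that is $2,681,500.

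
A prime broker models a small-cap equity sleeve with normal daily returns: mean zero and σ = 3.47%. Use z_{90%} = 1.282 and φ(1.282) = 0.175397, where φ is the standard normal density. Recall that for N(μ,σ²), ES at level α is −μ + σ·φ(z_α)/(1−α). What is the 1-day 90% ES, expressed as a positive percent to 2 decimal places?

6.09%

Tail multiplier: φ(z)/(1−α) = 0.175397 / 0.1 = 1.754.
ES = 3.47% × 1.754 = 6.086%.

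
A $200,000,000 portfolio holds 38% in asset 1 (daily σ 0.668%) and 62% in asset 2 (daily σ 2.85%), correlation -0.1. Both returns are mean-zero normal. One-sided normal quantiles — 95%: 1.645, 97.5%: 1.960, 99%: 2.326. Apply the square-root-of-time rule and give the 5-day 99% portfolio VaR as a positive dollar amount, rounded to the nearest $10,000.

σ_p = √(0.38²·0.668² + 0.62²·2.85² + 2·-0.1·0.38·0.62·0.668·2.85) = 1.760%.
σ_{5d} = 1.760% × √5 = 3.935%.
VaR = 2.326 × 3.935% = 9.153%; on $200,000,000 that is $18,306,000.

$18,310,000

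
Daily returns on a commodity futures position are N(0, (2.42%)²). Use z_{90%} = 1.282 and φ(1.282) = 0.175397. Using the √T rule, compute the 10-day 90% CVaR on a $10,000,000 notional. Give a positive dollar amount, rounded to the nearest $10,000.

σ_{10d} = 2.42% × √10 = 7.653%.
ES multiplier = φ(z)/(1−α) = 0.175397/0.1 = 1.754.
ES = 7.653% × 1.754 = 13.423%; on $10,000,000: $1,342,300.

$1,340,000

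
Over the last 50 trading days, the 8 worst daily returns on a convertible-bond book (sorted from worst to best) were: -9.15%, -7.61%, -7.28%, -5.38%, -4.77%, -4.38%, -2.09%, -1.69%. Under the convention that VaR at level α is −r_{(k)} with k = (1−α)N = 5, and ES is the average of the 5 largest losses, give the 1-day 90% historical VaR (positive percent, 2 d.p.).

4.77%

k = 5; the 5th lowest return is -4.77%, so VaR = 4.77%.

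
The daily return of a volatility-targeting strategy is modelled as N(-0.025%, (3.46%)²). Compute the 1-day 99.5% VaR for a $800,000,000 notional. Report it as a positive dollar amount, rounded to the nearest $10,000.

$71,500,000

At 99.5% one-sided, z = 2.576.
VaR = −μ + z·σ = −(-0.025%) + 2.576 × 3.46% = 8.938%.
On $800,000,000: 0.08938 × $800,000,000 = $71,504,000.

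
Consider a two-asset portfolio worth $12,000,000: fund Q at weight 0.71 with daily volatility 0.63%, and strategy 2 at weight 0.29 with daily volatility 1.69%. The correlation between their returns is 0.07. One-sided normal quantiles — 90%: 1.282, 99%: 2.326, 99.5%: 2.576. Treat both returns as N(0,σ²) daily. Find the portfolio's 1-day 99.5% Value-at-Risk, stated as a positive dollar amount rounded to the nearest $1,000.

$212,000

σ_p² = 0.71²·0.63² + 0.29²·1.69² + 2·0.07·0.71·0.29·0.63·1.69 = 0.4710 (%²).
σ_p = √0.4710 = 0.686%.
VaR = 2.576 × 0.686% = 1.767%; on $12,000,000 that is $212,040.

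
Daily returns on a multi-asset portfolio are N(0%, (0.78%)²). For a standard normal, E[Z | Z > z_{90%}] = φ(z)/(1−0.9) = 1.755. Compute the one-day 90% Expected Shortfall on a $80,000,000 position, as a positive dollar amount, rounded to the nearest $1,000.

$1,095,000

ES = 0.78% × 1.755 = 1.369%.
On $80,000,000: 0.01369 × $80,000,000 = $1,095,200.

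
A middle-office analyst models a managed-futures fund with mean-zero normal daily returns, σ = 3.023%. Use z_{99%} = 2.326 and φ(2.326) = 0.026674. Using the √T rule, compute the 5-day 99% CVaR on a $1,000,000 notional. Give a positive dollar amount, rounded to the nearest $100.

$180,300

σ_{5d} = 3.023% × √5 = 6.760%.
ES multiplier = φ(z)/(1−α) = 0.026674/0.01 = 2.667.
ES = 6.760% × 2.667 = 18.029%; on $1,000,000: $180,290.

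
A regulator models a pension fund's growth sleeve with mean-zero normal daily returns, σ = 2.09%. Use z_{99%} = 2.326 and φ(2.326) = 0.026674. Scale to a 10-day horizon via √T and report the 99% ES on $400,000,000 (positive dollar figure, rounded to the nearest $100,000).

σ_{10d} = 2.09% × √10 = 6.609%.
ES multiplier = φ(z)/(1−α) = 0.026674/0.01 = 2.667.
ES = 6.609% × 2.667 = 17.626%; on $400,000,000: $70,504,000.

$70,500,000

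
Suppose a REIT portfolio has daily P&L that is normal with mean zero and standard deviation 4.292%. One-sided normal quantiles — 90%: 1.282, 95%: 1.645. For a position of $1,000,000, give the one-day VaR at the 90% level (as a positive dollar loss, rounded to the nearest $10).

VaR = z·σ = 1.282 × 4.292% = 5.502%.
On $1,000,000: 0.05502 × $1,000,000 = $55,020.

$55,020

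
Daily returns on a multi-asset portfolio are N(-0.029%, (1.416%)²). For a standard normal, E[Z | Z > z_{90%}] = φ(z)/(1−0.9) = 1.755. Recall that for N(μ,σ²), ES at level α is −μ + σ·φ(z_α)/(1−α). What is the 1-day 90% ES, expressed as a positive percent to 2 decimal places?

2.51%

ES = −(-0.029%) + 1.416% × 1.755 = 2.514%.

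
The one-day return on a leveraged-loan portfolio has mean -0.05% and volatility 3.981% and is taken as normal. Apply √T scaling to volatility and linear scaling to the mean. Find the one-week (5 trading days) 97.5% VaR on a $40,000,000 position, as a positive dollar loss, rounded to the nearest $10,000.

$7,080,000

At 97.5%, z = 1.960.
σ_{5d} = 3.981% × √5 = 8.902%; μ_{5d} = 5 × -0.05% = -0.250%.
VaR = −(-0.250%) + 1.960 × 8.902% = 17.698%.
On $40,000,000: 0.17698 × $40,000,000 = $7,079,200.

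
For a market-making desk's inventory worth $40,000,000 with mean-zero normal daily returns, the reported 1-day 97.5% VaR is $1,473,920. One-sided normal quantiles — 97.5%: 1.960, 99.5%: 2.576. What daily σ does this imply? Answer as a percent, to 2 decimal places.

VaR as a fraction: $1,473,920 / $40,000,000 = 3.685%.
σ = VaR / z = 3.685% / 1.960 = 1.880%.

1.88%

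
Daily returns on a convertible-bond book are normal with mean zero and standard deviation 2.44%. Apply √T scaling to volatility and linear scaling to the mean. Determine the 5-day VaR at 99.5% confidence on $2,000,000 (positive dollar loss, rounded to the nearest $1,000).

$281,000

At 99.5%, z = 2.576.
σ_{5d} = 2.44% × √5 = 5.456%.
VaR = 2.576 × 5.456% = 14.055%.
On $2,000,000: 0.14055 × $2,000,000 = $281,100.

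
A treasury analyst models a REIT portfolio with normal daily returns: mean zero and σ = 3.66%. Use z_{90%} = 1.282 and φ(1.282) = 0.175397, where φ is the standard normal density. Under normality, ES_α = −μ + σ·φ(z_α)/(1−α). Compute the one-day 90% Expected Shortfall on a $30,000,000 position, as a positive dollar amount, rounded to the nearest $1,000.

Tail multiplier: φ(z)/(1−α) = 0.175397 / 0.1 = 1.754.
ES = 3.66% × 1.754 = 6.420%.
On $30,000,000: 0.06420 × $30,000,000 = $1,926,000.

$1,926,000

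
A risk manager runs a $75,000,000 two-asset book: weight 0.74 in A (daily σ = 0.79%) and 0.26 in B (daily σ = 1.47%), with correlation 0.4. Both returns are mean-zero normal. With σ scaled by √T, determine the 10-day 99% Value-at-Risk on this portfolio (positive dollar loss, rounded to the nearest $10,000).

$4,500,000

σ_p = √(0.74²·0.79² + 0.26²·1.47² + 2·0.4·0.74·0.26·0.79·1.47) = 0.816%.
σ_{10d} = 0.816% × √10 = 2.580%.
z(99%) = 2.326.
VaR = 2.326 × 2.580% = 6.001%; on $75,000,000 that is $4,500,750.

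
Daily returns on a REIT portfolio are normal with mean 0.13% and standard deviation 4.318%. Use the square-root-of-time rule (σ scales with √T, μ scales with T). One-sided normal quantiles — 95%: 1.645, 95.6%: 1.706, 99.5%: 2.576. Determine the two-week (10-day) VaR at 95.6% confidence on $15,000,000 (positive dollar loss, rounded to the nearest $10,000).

σ_{10d} = 4.318% × √10 = 13.655%; μ_{10d} = 10 × 0.13% = 1.300%.
VaR = −(1.300%) + 1.706 × 13.655% = 21.995%.
On $15,000,000: 0.21995 × $15,000,000 = $3,299,250.

$3,300,000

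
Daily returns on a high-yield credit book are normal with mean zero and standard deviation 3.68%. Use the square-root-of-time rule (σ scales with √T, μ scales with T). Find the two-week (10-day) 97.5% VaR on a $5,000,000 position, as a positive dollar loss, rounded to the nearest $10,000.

At 97.5%, z = 1.960.
σ_{10d} = 3.68% × √10 = 11.637%.
VaR = 1.960 × 11.637% = 22.809%.
On $5,000,000: 0.22809 × $5,000,000 = $1,140,450.

$1,140,000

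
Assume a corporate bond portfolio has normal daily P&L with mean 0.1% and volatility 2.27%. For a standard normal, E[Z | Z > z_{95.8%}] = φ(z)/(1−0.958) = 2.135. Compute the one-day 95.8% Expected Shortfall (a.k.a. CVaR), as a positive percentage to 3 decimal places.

ES = −(0.1%) + 2.27% × 2.135 = 4.746%.

4.746%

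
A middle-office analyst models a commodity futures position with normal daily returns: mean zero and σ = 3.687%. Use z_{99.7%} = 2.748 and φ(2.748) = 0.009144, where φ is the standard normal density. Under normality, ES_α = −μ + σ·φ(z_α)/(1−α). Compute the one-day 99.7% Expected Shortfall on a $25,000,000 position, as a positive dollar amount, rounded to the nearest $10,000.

Tail multiplier: φ(z)/(1−α) = 0.009144 / 0.003 = 3.048.
ES = 3.687% × 3.048 = 11.238%.
On $25,000,000: 0.11238 × $25,000,000 = $2,809,500.

$2,810,000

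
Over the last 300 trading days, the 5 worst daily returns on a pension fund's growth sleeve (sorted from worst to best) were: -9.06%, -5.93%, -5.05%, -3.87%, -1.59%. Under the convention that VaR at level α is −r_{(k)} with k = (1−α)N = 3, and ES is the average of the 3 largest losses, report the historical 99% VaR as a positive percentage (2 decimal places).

5.05%

k = 3; the 3rd lowest return is -5.05%, so VaR = 5.05%.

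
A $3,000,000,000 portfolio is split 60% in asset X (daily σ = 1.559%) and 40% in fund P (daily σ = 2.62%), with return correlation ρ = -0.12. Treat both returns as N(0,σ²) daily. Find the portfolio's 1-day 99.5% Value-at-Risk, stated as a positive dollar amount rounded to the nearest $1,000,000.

$102,000,000

σ_p² = 0.6²·1.559² + 0.4²·2.62² + 2·-0.12·0.6·0.4·1.559·2.62 = 1.7380 (%²).
σ_p = √1.7380 = 1.318%.
At 99.5%, z = 2.576.
VaR = 2.576 × 1.318% = 3.395%; on $3,000,000,000 that is $101,850,000.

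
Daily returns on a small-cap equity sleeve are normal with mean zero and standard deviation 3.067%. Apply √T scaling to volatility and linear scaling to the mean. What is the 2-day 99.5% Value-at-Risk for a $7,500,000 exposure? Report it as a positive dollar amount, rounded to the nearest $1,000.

$838,000

At 99.5%, z = 2.576.
σ_{2d} = 3.067% × √2 = 4.337%.
VaR = 2.576 × 4.337% = 11.172%.
On $7,500,000: 0.11172 × $7,500,000 = $837,900.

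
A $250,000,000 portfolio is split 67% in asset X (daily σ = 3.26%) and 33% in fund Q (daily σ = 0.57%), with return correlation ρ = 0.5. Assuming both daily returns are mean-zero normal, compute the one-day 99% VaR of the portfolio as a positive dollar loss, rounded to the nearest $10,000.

σ_p² = 0.67²·3.26² + 0.33²·0.57² + 2·0.5·0.67·0.33·3.26·0.57 = 5.2170 (%²).
σ_p = √5.2170 = 2.284%.
At 99%, z = 2.326.
VaR = 2.326 × 2.284% = 5.313%; on $250,000,000 that is $13,282,500.

$13,280,000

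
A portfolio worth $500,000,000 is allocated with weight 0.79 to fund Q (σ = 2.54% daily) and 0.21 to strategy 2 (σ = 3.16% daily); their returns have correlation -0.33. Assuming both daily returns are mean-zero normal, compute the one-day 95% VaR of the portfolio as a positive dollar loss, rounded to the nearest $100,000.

σ_p² = 0.79²·2.54² + 0.21²·3.16² + 2·-0.33·0.79·0.21·2.54·3.16 = 3.5880 (%²).
σ_p = √3.5880 = 1.894%.
At 95%, z = 1.645.
VaR = 1.645 × 1.894% = 3.116%; on $500,000,000 that is $15,580,000.

$15,600,000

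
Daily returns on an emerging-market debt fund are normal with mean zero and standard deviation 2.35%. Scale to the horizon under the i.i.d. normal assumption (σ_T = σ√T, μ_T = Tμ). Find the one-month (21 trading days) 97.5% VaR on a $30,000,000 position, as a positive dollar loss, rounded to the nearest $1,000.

At 97.5%, z = 1.960.
σ_{21d} = 2.35% × √21 = 10.769%.
VaR = 1.960 × 10.769% = 21.107%.
On $30,000,000: 0.21107 × $30,000,000 = $6,332,100.

$6,332,000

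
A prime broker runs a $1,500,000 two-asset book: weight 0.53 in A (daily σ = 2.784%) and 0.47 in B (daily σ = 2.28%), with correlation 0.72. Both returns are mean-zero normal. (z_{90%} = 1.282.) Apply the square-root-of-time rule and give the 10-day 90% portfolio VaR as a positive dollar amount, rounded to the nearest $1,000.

σ_p = √(0.53²·2.784² + 0.47²·2.28² + 2·0.72·0.53·0.47·2.784·2.28) = 2.367%.
σ_{10d} = 2.367% × √10 = 7.485%.
VaR = 1.282 × 7.485% = 9.596%; on $1,500,000 that is $143,940.

$144,000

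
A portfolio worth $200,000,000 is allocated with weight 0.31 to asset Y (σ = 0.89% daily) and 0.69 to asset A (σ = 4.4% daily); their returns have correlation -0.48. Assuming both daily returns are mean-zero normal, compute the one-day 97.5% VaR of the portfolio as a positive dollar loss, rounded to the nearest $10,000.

$11,420,000

σ_p² = 0.31²·0.89² + 0.69²·4.4² + 2·-0.48·0.31·0.69·0.89·4.4 = 8.4893 (%²).
σ_p = √8.4893 = 2.914%.
At 97.5%, z = 1.960.
VaR = 1.960 × 2.914% = 5.711%; on $200,000,000 that is $11,422,000.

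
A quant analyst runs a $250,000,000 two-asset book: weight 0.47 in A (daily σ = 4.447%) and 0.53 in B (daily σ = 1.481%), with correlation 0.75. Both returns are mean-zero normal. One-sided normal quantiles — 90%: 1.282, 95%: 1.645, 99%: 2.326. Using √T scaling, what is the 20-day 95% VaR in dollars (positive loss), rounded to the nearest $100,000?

$50,200,000

σ_p = √(0.47²·4.447² + 0.53²·1.481² + 2·0.75·0.47·0.53·4.447·1.481) = 2.729%.
σ_{20d} = 2.729% × √20 = 12.204%.
VaR = 1.645 × 12.204% = 20.076%; on $250,000,000 that is $50,190,000.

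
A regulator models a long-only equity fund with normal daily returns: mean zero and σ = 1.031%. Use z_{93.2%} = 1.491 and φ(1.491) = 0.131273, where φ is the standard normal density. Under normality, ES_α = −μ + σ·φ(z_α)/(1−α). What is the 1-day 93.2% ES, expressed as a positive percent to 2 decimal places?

1.99%

Tail multiplier: φ(z)/(1−α) = 0.131273 / 0.068 = 1.930.
ES = 1.031% × 1.930 = 1.990%.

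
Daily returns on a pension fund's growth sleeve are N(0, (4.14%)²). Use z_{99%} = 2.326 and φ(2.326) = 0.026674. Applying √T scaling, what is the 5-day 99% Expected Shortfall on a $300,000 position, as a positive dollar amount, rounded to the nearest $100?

$74,100

σ_{5d} = 4.14% × √5 = 9.257%.
ES multiplier = φ(z)/(1−α) = 0.026674/0.01 = 2.667.
ES = 9.257% × 2.667 = 24.688%; on $300,000: $74,064.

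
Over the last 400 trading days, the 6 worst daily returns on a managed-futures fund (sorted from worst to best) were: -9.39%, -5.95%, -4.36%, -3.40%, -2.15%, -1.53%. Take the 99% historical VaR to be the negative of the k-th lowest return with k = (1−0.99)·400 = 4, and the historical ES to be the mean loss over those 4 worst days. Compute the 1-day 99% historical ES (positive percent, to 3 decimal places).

5.775%

The 4 worst returns sum to -23.10%.
ES = −(-23.10%) / 4 = 5.775%.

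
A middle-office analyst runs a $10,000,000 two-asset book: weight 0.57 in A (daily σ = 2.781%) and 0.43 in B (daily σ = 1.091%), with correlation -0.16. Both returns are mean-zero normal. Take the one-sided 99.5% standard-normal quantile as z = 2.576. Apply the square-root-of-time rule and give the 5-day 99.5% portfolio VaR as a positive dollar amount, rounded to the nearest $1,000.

$910,000

σ_p = √(0.57²·2.781² + 0.43²·1.091² + 2·-0.16·0.57·0.43·2.781·1.091) = 1.580%.
σ_{5d} = 1.580% × √5 = 3.533%.
VaR = 2.576 × 3.533% = 9.101%; on $10,000,000 that is $910,100.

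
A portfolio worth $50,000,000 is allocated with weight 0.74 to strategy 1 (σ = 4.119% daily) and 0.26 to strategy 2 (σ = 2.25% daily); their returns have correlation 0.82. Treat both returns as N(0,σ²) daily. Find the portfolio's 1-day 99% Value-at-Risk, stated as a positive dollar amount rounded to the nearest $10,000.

σ_p² = 0.74²·4.119² + 0.26²·2.25² + 2·0.82·0.74·0.26·4.119·2.25 = 12.5572 (%²).
σ_p = √12.5572 = 3.544%.
At 99%, z = 2.326.
VaR = 2.326 × 3.544% = 8.243%; on $50,000,000 that is $4,121,500.

$4,120,000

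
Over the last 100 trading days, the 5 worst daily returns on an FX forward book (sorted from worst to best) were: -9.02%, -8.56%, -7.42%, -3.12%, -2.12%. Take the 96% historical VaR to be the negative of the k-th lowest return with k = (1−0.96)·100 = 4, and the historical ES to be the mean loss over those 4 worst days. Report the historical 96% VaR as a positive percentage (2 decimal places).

k = 4; the 4th lowest return is -3.12%, so VaR = 3.12%.

3.12%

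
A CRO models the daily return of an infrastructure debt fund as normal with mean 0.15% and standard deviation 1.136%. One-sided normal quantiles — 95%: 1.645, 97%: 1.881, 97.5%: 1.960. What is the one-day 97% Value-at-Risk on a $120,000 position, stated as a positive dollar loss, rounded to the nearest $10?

VaR = −μ + z·σ = −(0.15%) + 1.881 × 1.136% = 1.987%.
On $120,000: 0.01987 × $120,000 = $2,384.

$2,380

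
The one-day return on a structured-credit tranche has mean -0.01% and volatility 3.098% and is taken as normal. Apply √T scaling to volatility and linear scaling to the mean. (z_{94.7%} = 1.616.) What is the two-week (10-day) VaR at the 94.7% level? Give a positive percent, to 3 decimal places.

σ_{10d} = 3.098% × √10 = 9.797%; μ_{10d} = 10 × -0.01% = -0.100%.
VaR = −(-0.100%) + 1.616 × 9.797% = 15.932%.

15.932%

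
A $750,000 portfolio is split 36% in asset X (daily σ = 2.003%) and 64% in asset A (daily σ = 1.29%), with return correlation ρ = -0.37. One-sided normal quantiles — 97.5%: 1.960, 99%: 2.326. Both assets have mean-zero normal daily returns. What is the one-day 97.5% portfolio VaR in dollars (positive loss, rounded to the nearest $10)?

$12,820

σ_p² = 0.36²·2.003² + 0.64²·1.29² + 2·-0.37·0.36·0.64·2.003·1.29 = 0.7610 (%²).
σ_p = √0.7610 = 0.872%.
VaR = 1.960 × 0.872% = 1.709%; on $750,000 that is $12,818.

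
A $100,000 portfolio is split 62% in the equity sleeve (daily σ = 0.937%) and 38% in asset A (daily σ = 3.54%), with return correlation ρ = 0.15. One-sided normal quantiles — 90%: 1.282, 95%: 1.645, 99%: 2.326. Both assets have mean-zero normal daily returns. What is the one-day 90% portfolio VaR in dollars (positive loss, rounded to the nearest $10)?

σ_p² = 0.62²·0.937² + 0.38²·3.54² + 2·0.15·0.62·0.38·0.937·3.54 = 2.3815 (%²).
σ_p = √2.3815 = 1.543%.
VaR = 1.282 × 1.543% = 1.978%; on $100,000 that is $1,978.

$1,980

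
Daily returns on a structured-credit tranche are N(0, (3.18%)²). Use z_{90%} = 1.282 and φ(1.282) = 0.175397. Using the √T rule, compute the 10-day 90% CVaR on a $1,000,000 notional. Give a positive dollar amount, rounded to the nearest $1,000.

σ_{10d} = 3.18% × √10 = 10.056%.
ES multiplier = φ(z)/(1−α) = 0.175397/0.1 = 1.754.
ES = 10.056% × 1.754 = 17.638%; on $1,000,000: $176,380.

$176,000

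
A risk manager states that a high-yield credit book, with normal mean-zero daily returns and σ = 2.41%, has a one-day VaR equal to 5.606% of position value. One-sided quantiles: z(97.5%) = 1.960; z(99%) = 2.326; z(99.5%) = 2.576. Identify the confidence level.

Implied z = VaR/σ = 5.606 / 2.41 = 2.326.
This matches z(99%) = 2.326.

99%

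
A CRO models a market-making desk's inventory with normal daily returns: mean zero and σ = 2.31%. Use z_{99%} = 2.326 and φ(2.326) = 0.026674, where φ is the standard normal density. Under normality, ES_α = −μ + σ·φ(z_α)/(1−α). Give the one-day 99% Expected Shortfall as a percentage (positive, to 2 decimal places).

6.16%

Tail multiplier: φ(z)/(1−α) = 0.026674 / 0.01 = 2.667.
ES = 2.31% × 2.667 = 6.161%.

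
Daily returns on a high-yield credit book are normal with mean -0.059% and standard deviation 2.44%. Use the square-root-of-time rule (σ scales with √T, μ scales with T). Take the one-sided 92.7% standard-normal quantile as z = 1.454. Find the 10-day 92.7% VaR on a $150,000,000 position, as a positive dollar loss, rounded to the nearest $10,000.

$17,710,000

σ_{10d} = 2.44% × √10 = 7.716%; μ_{10d} = 10 × -0.059% = -0.590%.
VaR = −(-0.590%) + 1.454 × 7.716% = 11.809%.
On $150,000,000: 0.11809 × $150,000,000 = $17,713,500.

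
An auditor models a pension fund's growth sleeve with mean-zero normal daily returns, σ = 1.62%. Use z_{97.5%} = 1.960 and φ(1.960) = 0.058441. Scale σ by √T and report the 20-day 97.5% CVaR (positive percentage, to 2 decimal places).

σ_{20d} = 1.62% × √20 = 7.245%.
ES multiplier = φ(z)/(1−α) = 0.058441/0.025 = 2.338.
ES = 7.245% × 2.338 = 16.939%.

16.94%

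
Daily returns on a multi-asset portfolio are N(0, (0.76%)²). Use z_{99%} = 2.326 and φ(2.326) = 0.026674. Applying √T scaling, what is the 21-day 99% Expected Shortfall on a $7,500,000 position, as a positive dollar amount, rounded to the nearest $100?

$696,700

σ_{21d} = 0.76% × √21 = 3.483%.
ES multiplier = φ(z)/(1−α) = 0.026674/0.01 = 2.667.
ES = 3.483% × 2.667 = 9.289%; on $7,500,000: $696,675.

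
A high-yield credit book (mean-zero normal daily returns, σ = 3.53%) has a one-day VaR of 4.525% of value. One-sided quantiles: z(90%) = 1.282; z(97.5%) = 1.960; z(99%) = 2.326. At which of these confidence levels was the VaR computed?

Implied z = VaR/σ = 4.525 / 3.53 = 1.282.
This matches z(90%) = 1.282.

90%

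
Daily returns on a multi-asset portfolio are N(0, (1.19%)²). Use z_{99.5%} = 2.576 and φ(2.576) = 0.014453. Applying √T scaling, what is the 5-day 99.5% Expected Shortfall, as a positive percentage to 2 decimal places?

7.69%

σ_{5d} = 1.19% × √5 = 2.661%.
ES multiplier = φ(z)/(1−α) = 0.014453/0.005 = 2.891.
ES = 2.661% × 2.891 = 7.693%.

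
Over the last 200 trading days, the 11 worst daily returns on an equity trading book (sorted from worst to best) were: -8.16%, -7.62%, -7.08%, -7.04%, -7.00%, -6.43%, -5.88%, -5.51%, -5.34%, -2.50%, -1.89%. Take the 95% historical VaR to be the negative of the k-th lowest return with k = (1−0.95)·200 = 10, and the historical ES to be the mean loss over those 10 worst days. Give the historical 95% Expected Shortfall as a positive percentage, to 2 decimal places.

The 10 worst returns sum to -62.56%.
ES = −(-62.56%) / 10 = 6.256% ≈ 6.26%.

6.26%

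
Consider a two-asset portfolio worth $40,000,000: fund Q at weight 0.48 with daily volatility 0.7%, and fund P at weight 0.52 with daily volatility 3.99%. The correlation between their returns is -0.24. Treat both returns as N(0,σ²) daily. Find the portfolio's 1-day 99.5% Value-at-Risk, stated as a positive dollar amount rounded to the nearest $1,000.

$2,082,000

σ_p² = 0.48²·0.7² + 0.52²·3.99² + 2·-0.24·0.48·0.52·0.7·3.99 = 4.0831 (%²).
σ_p = √4.0831 = 2.021%.
At 99.5%, z = 2.576.
VaR = 2.576 × 2.021% = 5.206%; on $40,000,000 that is $2,082,400.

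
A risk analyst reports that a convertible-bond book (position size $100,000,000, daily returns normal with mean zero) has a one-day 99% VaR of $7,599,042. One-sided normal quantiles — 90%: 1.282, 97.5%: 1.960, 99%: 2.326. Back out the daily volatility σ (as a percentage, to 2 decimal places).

3.27%

VaR as a fraction: $7,599,042 / $100,000,000 = 7.599%.
σ = VaR / z = 7.599% / 2.326 = 3.267%.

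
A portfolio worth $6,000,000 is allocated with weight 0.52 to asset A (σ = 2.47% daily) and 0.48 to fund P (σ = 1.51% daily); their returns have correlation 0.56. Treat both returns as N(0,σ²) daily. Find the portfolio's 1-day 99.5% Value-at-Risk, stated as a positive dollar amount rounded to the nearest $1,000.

σ_p² = 0.52²·2.47² + 0.48²·1.51² + 2·0.56·0.52·0.48·2.47·1.51 = 3.2177 (%²).
σ_p = √3.2177 = 1.794%.
At 99.5%, z = 2.576.
VaR = 2.576 × 1.794% = 4.621%; on $6,000,000 that is $277,260.

$277,000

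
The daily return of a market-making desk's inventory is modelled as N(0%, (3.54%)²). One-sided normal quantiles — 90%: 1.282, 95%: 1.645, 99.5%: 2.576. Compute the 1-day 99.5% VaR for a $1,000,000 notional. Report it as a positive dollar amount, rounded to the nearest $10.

VaR = z·σ = 2.576 × 3.54% = 9.119%.
On $1,000,000: 0.09119 × $1,000,000 = $91,190.

$91,190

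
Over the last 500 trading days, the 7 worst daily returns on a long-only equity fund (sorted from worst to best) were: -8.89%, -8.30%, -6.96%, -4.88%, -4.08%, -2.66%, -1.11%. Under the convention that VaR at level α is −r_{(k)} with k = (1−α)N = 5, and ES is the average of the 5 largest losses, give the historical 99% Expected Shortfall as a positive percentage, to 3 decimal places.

The 5 worst returns sum to -33.11%.
ES = −(-33.11%) / 5 = 6.622%.

6.622%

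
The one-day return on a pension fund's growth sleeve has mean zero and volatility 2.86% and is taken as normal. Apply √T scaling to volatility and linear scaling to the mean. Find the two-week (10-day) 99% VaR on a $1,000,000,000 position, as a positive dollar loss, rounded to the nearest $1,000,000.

$210,000,000

At 99%, z = 2.326.
σ_{10d} = 2.86% × √10 = 9.044%.
VaR = 2.326 × 9.044% = 21.036%.
On $1,000,000,000: 0.21036 × $1,000,000,000 = $210,360,000.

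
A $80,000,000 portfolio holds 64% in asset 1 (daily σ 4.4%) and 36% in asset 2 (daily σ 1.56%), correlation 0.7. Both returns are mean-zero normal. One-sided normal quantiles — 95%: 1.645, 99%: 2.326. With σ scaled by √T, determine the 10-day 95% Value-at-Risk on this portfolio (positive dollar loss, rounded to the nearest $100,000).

σ_p = √(0.64²·4.4² + 0.36²·1.56² + 2·0.7·0.64·0.36·4.4·1.56) = 3.234%.
σ_{10d} = 3.234% × √10 = 10.227%.
VaR = 1.645 × 10.227% = 16.823%; on $80,000,000 that is $13,458,400.

$13,500,000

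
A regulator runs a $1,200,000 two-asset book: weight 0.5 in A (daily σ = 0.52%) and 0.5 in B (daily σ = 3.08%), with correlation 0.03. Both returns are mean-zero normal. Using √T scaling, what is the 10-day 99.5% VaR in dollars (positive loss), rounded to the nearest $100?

σ_p = √(0.5²·0.52² + 0.5²·3.08² + 2·0.03·0.5·0.5·0.52·3.08) = 1.569%.
σ_{10d} = 1.569% × √10 = 4.962%.
z(99.5%) = 2.576.
VaR = 2.576 × 4.962% = 12.782%; on $1,200,000 that is $153,384.

$153,400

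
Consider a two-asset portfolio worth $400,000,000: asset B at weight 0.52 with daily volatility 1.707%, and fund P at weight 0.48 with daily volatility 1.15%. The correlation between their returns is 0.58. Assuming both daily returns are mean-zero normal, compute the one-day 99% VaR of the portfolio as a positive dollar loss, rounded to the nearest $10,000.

$11,990,000

σ_p² = 0.52²·1.707² + 0.48²·1.15² + 2·0.58·0.52·0.48·1.707·1.15 = 1.6610 (%²).
σ_p = √1.6610 = 1.289%.
At 99%, z = 2.326.
VaR = 2.326 × 1.289% = 2.998%; on $400,000,000 that is $11,992,000.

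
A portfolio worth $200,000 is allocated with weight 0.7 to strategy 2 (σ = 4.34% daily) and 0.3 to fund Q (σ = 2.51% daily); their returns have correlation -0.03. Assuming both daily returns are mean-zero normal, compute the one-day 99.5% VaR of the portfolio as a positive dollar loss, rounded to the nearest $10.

$16,010

σ_p² = 0.7²·4.34² + 0.3²·2.51² + 2·-0.03·0.7·0.3·4.34·2.51 = 9.6592 (%²).
σ_p = √9.6592 = 3.108%.
At 99.5%, z = 2.576.
VaR = 2.576 × 3.108% = 8.006%; on $200,000 that is $16,012.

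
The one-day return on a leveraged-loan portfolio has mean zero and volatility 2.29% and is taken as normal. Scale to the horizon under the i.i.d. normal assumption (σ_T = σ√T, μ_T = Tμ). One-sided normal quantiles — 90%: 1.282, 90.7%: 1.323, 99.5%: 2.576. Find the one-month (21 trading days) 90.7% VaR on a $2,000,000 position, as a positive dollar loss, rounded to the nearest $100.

σ_{21d} = 2.29% × √21 = 10.494%.
VaR = 1.323 × 10.494% = 13.884%.
On $2,000,000: 0.13884 × $2,000,000 = $277,680.

$277,700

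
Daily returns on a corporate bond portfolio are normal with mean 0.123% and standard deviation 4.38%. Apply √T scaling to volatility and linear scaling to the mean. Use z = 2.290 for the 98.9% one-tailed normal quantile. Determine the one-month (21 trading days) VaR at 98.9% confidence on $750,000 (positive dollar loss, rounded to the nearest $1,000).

σ_{21d} = 4.38% × √21 = 20.072%; μ_{21d} = 21 × 0.123% = 2.583%.
VaR = −(2.583%) + 2.290 × 20.072% = 43.382%.
On $750,000: 0.43382 × $750,000 = $325,365.

$325,000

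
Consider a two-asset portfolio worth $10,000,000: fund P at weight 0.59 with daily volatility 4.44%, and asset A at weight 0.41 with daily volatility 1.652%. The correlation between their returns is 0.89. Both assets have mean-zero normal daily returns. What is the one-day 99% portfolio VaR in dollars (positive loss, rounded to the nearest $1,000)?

$753,000

σ_p² = 0.59²·4.44² + 0.41²·1.652² + 2·0.89·0.59·0.41·4.44·1.652 = 10.4793 (%²).
σ_p = √10.4793 = 3.237%.
At 99%, z = 2.326.
VaR = 2.326 × 3.237% = 7.529%; on $10,000,000 that is $752,900.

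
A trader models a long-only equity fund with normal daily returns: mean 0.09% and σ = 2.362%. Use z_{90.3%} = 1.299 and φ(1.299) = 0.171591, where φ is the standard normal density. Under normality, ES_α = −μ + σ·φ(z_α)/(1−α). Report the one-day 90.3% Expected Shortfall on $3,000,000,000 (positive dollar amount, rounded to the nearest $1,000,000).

Tail multiplier: φ(z)/(1−α) = 0.171591 / 0.097 = 1.769.
ES = −(0.09%) + 2.362% × 1.769 = 4.088%.
On $3,000,000,000: 0.04088 × $3,000,000,000 = $122,640,000.

$123,000,000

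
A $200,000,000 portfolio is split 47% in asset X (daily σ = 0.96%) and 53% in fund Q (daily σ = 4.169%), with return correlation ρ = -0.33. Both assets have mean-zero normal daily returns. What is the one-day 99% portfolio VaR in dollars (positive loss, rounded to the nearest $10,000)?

$9,790,000

σ_p² = 0.47²·0.96² + 0.53²·4.169² + 2·-0.33·0.47·0.53·0.96·4.169 = 4.4278 (%²).
σ_p = √4.4278 = 2.104%.
At 99%, z = 2.326.
VaR = 2.326 × 2.104% = 4.894%; on $200,000,000 that is $9,788,000.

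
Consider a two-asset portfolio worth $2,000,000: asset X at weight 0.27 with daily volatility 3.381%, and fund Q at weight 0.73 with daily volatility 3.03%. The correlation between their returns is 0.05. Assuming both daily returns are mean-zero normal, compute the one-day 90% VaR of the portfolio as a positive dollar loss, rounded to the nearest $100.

σ_p² = 0.27²·3.381² + 0.73²·3.03² + 2·0.05·0.27·0.73·3.381·3.03 = 5.9278 (%²).
σ_p = √5.9278 = 2.435%.
At 90%, z = 1.282.
VaR = 1.282 × 2.435% = 3.122%; on $2,000,000 that is $62,440.

$62,400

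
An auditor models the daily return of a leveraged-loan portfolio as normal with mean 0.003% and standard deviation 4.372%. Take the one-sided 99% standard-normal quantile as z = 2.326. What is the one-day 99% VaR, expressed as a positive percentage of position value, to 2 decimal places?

VaR = −μ + z·σ = −(0.003%) + 2.326 × 4.372% = 10.166%.

10.17%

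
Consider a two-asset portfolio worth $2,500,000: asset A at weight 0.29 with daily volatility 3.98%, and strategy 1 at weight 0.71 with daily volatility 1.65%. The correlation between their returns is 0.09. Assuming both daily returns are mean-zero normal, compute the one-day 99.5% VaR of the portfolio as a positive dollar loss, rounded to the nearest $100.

$110,600

σ_p² = 0.29²·3.98² + 0.71²·1.65² + 2·0.09·0.29·0.71·3.98·1.65 = 2.9480 (%²).
σ_p = √2.9480 = 1.717%.
At 99.5%, z = 2.576.
VaR = 2.576 × 1.717% = 4.423%; on $2,500,000 that is $110,575.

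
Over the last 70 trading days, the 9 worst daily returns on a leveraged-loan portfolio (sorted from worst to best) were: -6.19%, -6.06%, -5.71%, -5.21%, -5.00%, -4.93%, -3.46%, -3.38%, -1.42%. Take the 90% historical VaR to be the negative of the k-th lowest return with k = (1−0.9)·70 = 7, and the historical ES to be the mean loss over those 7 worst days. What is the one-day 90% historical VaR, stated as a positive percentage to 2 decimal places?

3.46%

k = 7; the 7th lowest return is -3.46%, so VaR = 3.46%.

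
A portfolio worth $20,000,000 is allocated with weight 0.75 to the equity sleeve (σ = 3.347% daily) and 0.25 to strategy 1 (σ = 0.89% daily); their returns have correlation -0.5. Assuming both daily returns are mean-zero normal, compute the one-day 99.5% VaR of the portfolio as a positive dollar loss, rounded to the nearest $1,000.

σ_p² = 0.75²·3.347² + 0.25²·0.89² + 2·-0.5·0.75·0.25·3.347·0.89 = 5.7923 (%²).
σ_p = √5.7923 = 2.407%.
At 99.5%, z = 2.576.
VaR = 2.576 × 2.407% = 6.200%; on $20,000,000 that is $1,240,000.

$1,240,000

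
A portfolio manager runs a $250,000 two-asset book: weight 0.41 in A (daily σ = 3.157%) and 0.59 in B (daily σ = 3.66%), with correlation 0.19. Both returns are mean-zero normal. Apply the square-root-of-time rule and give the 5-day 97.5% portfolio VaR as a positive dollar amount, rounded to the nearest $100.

$29,800

σ_p = √(0.41²·3.157² + 0.59²·3.66² + 2·0.19·0.41·0.59·3.157·3.66) = 2.720%.
σ_{5d} = 2.720% × √5 = 6.082%.
z(97.5%) = 1.960.
VaR = 1.960 × 6.082% = 11.921%; on $250,000 that is $29,802.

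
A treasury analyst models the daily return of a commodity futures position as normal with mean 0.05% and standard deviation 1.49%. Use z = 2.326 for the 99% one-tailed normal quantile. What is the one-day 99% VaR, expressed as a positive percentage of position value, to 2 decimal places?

3.42%

VaR = −μ + z·σ = −(0.05%) + 2.326 × 1.49% = 3.416%.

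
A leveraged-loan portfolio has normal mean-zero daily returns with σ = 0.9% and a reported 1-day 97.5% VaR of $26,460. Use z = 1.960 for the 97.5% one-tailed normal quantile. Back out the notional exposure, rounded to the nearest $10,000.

VaR as a fraction of value: z·σ = 1.960 × 0.9% = 1.764%.
Position = $26,460 / 0.01764 = $1,500,000.

$1,500,000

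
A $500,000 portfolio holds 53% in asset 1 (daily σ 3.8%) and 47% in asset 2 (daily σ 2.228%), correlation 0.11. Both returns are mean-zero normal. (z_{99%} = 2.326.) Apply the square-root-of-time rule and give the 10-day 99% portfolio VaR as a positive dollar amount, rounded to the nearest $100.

σ_p = √(0.53²·3.8² + 0.47²·2.228² + 2·0.11·0.53·0.47·3.8·2.228) = 2.370%.
σ_{10d} = 2.370% × √10 = 7.495%.
VaR = 2.326 × 7.495% = 17.433%; on $500,000 that is $87,165.

$87,200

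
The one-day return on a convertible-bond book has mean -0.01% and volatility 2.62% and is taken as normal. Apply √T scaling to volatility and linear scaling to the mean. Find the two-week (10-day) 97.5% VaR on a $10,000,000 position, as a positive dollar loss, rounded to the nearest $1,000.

$1,634,000

At 97.5%, z = 1.960.
σ_{10d} = 2.62% × √10 = 8.285%; μ_{10d} = 10 × -0.01% = -0.100%.
VaR = −(-0.100%) + 1.960 × 8.285% = 16.339%.
On $10,000,000: 0.16339 × $10,000,000 = $1,633,900.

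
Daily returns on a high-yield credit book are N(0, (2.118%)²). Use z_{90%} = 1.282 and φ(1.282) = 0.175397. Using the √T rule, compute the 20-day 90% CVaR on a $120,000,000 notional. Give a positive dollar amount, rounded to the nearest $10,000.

σ_{20d} = 2.118% × √20 = 9.472%.
ES multiplier = φ(z)/(1−α) = 0.175397/0.1 = 1.754.
ES = 9.472% × 1.754 = 16.614%; on $120,000,000: $19,936,800.

$19,940,000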